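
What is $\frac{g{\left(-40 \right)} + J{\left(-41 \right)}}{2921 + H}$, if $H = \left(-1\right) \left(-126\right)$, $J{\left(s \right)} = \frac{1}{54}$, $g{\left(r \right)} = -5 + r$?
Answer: $- \frac{2429}{164538} \approx -0.014763$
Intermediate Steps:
$J{\left(s \right)} = \frac{1}{54}$
$H = 126$
$\frac{g{\left(-40 \right)} + J{\left(-41 \right)}}{2921 + H} = \frac{\left(-5 - 40\right) + \frac{1}{54}}{2921 + 126} = \frac{-45 + \frac{1}{54}}{3047} = \left(- \frac{2429}{54}\right) \frac{1}{3047} = - \frac{2429}{164538}$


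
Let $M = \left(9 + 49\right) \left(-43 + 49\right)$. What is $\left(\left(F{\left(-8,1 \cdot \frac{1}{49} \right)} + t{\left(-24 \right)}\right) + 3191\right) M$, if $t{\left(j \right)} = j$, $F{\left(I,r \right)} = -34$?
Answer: $1090284$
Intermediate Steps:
$M = 348$ ($M = 58 \cdot 6 = 348$)
$\left(\left(F{\left(-8,1 \cdot \frac{1}{49} \right)} + t{\left(-24 \right)}\right) + 3191\right) M = \left(\left(-34 - 24\right) + 3191\right) 348 = \left(-58 + 3191\right) 348 = 3133 \cdot 348 = 1090284$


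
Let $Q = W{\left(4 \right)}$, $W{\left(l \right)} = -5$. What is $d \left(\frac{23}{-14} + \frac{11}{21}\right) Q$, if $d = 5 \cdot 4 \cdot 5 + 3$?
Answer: $\frac{24205}{42} \approx 576.31$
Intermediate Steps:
$Q = -5$
$d = 103$ ($d = 20 \cdot 5 + 3 = 100 + 3 = 103$)
$d \left(\frac{23}{-14} + \frac{11}{21}\right) Q = 103 \left(\frac{23}{-14} + \frac{11}{21}\right) \left(-5\right) = 103 \left(23 \left(- \frac{1}{14}\right) + 11 \cdot \frac{1}{21}\right) \left(-5\right) = 103 \left(- \frac{23}{14} + \frac{11}{21}\right) \left(-5\right) = 103 \left(- \frac{47}{42}\right) \left(-5\right) = \left(- \frac{4841}{42}\right) \left(-5\right) = \frac{24205}{42}$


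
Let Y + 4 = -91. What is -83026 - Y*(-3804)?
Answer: -444406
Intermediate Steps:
Y = -95 (Y = -4 - 91 = -95)
-83026 - Y*(-3804) = -83026 - (-95)*(-3804) = -83026 - 1*361380 = -83026 - 361380 = -444406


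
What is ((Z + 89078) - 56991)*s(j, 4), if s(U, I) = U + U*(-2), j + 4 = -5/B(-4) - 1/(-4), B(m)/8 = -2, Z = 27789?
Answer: 823295/4 ≈ 2.0582e+5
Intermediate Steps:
B(m) = -16 (B(m) = 8*(-2) = -16)
j = -55/16 (j = -4 + (-5/(-16) - 1/(-4)) = -4 + (-5*(-1/16) - 1*(-1/4)) = -4 + (5/16 + 1/4) = -4 + 9/16 = -55/16 ≈ -3.4375)
s(U, I) = -U (s(U, I) = U - 2*U = -U)
((Z + 89078) - 56991)*s(j, 4) = ((27789 + 89078) - 56991)*(-1*(-55/16)) = (116867 - 56991)*(55/16) = 59876*(55/16) = 823295/4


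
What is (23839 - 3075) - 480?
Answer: 20284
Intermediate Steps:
(23839 - 3075) - 480 = 20764 - 480 = 20284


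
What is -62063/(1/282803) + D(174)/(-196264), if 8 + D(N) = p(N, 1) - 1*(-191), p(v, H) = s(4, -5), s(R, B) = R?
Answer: -3444747730527683/196264 ≈ -1.7552e+10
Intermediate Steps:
p(v, H) = 4
D(N) = 187 (D(N) = -8 + (4 - 1*(-191)) = -8 + (4 + 191) = -8 + 195 = 187)
-62063/(1/282803) + D(174)/(-196264) = -62063/(1/282803) + 187/(-196264) = -62063/1/282803 + 187*(-1/196264) = -62063*282803 - 187/196264 = -17551602589 - 187/196264 = -3444747730527683/196264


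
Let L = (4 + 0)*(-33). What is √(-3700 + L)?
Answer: 2*I*√958 ≈ 61.903*I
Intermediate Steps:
L = -132 (L = 4*(-33) = -132)
√(-3700 + L) = √(-3700 - 132) = √(-3832) = 2*I*√958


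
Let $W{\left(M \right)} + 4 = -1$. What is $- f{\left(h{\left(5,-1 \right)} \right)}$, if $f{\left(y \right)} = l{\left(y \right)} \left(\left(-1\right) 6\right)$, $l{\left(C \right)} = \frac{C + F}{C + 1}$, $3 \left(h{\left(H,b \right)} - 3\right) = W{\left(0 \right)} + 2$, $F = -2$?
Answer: $0$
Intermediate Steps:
$W{\left(M \right)} = -5$ ($W{\left(M \right)} = -4 - 1 = -5$)
$h{\left(H,b \right)} = 2$ ($h{\left(H,b \right)} = 3 + \frac{-5 + 2}{3} = 3 + \frac{1}{3} \left(-3\right) = 3 - 1 = 2$)
$l{\left(C \right)} = \frac{-2 + C}{1 + C}$ ($l{\left(C \right)} = \frac{C - 2}{C + 1} = \frac{-2 + C}{1 + C}$)
$f{\left(y \right)} = - \frac{6 \left(-2 + y\right)}{1 + y}$ ($f{\left(y \right)} = \frac{-2 + y}{1 + y} \left(\left(-1\right) 6\right) = \frac{-2 + y}{1 + y} \left(-6\right) = - \frac{6 \left(-2 + y\right)}{1 + y}$)
$- f{\left(h{\left(5,-1 \right)} \right)} = - \frac{6 \left(2 - 2\right)}{1 + 2} = - \frac{6 \left(2 - 2\right)}{3} = - \frac{6 \cdot 0}{3} = \left(-1\right) 0 = 0$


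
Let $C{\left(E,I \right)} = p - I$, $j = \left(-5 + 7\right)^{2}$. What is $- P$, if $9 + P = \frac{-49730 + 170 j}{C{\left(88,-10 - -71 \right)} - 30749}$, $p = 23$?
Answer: $\frac{228033}{30787} \approx 7.4068$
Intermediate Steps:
$j = 4$ ($j = 2^{2} = 4$)
$C{\left(E,I \right)} = 23 - I$
$P = - \frac{228033}{30787}$ ($P = -9 + \frac{-49730 + 170 \cdot 4}{\left(23 - \left(-10 - -71\right)\right) - 30749} = -9 + \frac{-49730 + 680}{\left(23 - \left(-10 + 71\right)\right) - 30749} = -9 - \frac{49050}{\left(23 - 61\right) - 30749} = -9 - \frac{49050}{-38 - 30749} = -9 - \frac{49050}{-30787} = -9 - - \frac{49050}{30787} = -9 + \frac{49050}{30787} = - \frac{228033}{30787} \approx -7.4068$)
$- P = \left(-1\right) \left(- \frac{228033}{30787}\right) = \frac{228033}{30787}$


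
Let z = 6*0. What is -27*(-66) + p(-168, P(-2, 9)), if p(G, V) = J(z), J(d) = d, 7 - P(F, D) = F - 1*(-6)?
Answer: 1782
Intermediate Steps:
P(F, D) = 1 - F (P(F, D) = 7 - (F - 1*(-6)) = 7 - (F + 6) = 7 - (6 + F) = 7 + (-6 - F) = 1 - F)
z = 0
p(G, V) = 0
-27*(-66) + p(-168, P(-2, 9)) = -27*(-66) + 0 = 1782 + 0 = 1782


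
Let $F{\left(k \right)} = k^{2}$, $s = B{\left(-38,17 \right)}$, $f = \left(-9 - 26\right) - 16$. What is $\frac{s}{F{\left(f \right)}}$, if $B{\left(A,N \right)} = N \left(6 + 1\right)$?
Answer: $\frac{7}{153} \approx 0.045752$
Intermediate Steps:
$B{\left(A,N \right)} = 7 N$ ($B{\left(A,N \right)} = N 7 = 7 N$)
$f = -51$ ($f = -35 - 16 = -51$)
$s = 119$ ($s = 7 \cdot 17 = 119$)
$\frac{s}{F{\left(f \right)}} = \frac{119}{\left(-51\right)^{2}} = \frac{119}{2601} = 119 \cdot \frac{1}{2601} = \frac{7}{153}$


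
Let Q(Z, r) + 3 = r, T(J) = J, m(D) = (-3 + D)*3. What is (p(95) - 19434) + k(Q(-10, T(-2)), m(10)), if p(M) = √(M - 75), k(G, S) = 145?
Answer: -19289 + 2*√5 ≈ -19285.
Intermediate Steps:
m(D) = -9 + 3*D
Q(Z, r) = -3 + r
p(M) = √(-75 + M)
(p(95) - 19434) + k(Q(-10, T(-2)), m(10)) = (√(-75 + 95) - 19434) + 145 = (√20 - 19434) + 145 = (2*√5 - 19434) + 145 = (-19434 + 2*√5) + 145 = -19289 + 2*√5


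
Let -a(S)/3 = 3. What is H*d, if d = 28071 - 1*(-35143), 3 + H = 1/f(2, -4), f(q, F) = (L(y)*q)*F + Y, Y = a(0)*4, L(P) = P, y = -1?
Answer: -2686595/14 ≈ -1.9190e+5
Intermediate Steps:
a(S) = -9 (a(S) = -3*3 = -9)
Y = -36 (Y = -9*4 = -36)
f(q, F) = -36 - F*q (f(q, F) = (-q)*F - 36 = -F*q - 36 = -36 - F*q)
H = -85/28 (H = -3 + 1/(-36 - 1*(-4)*2) = -3 + 1/(-36 + 8) = -3 + 1/(-28) = -3 - 1/28 = -85/28 ≈ -3.0357)
d = 63214 (d = 28071 + 35143 = 63214)
H*d = -85/28*63214 = -2686595/14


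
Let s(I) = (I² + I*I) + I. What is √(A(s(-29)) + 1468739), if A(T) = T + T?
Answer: √1472045 ≈ 1213.3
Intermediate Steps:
s(I) = I + 2*I² (s(I) = (I² + I²) + I = 2*I² + I = I + 2*I²)
A(T) = 2*T
√(A(s(-29)) + 1468739) = √(2*(-29*(1 + 2*(-29))) + 1468739) = √(2*(-29*(1 - 58)) + 1468739) = √(2*(-29*(-57)) + 1468739) = √(2*1653 + 1468739) = √(3306 + 1468739) = √1472045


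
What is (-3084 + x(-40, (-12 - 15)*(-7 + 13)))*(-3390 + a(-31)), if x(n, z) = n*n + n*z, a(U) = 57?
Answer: -16651668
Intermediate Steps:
x(n, z) = n**2 + n*z
(-3084 + x(-40, (-12 - 15)*(-7 + 13)))*(-3390 + a(-31)) = (-3084 - 40*(-40 + (-12 - 15)*(-7 + 13)))*(-3390 + 57) = (-3084 - 40*(-40 - 27*6))*(-3333) = (-3084 - 40*(-40 - 162))*(-3333) = (-3084 - 40*(-202))*(-3333) = (-3084 + 8080)*(-3333) = 4996*(-3333) = -16651668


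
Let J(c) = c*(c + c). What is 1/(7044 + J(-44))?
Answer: 1/10916 ≈ 9.1609e-5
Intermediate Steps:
J(c) = 2*c² (J(c) = c*(2*c) = 2*c²)
1/(7044 + J(-44)) = 1/(7044 + 2*(-44)²) = 1/(7044 + 2*1936) = 1/(7044 + 3872) = 1/10916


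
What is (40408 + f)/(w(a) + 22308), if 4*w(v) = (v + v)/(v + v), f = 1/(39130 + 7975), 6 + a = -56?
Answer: 7613675364/4203320465 ≈ 1.8113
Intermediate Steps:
a = -62 (a = -6 - 56 = -62)
f = 1/47105 ≈ 2.1229e-5
w(v) = ¼ (w(v) = ((v + v)/(v + v))/4 = ((2*v)/((2*v)))/4 = ((2*v)*(1/(2*v)))/4 = (¼)*1 = ¼)
(40408 + f)/(w(a) + 22308) = (40408 + 1/47105)/(¼ + 22308) = 1903418841/(47105*(89233/4)) = (1903418841/47105)*(4/89233) = 7613675364/4203320465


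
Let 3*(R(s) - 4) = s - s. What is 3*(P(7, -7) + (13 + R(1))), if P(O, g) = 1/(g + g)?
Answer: 711/14 ≈ 50.786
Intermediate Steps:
R(s) = 4 (R(s) = 4 + (s - s)/3 = 4 + (1/3)*0 = 4 + 0 = 4)
P(O, g) = 1/(2*g)
3*(P(7, -7) + (13 + R(1))) = 3*((1/2)/(-7) + (13 + 4)) = 3*((1/2)*(-1/7) + 17) = 3*(-1/14 + 17) = 3*(237/14) = 711/14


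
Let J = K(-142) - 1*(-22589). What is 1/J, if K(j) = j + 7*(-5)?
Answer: 1/22412 ≈ 4.4619e-5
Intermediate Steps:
K(j) = -35 + j (K(j) = j - 35 = -35 + j)
J = 22412 (J = (-35 - 142) - 1*(-22589) = -177 + 22589 = 22412)
1/J = 1/22412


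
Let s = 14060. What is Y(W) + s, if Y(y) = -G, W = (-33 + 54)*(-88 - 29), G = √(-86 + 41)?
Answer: 14060 - 3*I*√5 ≈ 14060.0 - 6.7082*I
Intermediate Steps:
G = 3*I*√5 (G = √(-45) = 3*I*√5 ≈ 6.7082*I)
W = -2457 (W = 21*(-117) = -2457)
Y(y) = -3*I*√5
Y(W) + s = -3*I*√5 + 14060 = 14060 - 3*I*√5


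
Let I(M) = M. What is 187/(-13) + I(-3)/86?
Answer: -16121/1118 ≈ -14.419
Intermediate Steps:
187/(-13) + I(-3)/86 = 187/(-13) - 3/86 = 187*(-1/13) - 3*1/86 = -187/13 - 3/86 = -16121/1118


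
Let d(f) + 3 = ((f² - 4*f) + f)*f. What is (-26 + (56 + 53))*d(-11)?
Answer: -140851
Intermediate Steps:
d(f) = -3 + f*(f² - 3*f) (d(f) = -3 + ((f² - 4*f) + f)*f = -3 + (f² - 3*f)*f = -3 + f*(f² - 3*f))
(-26 + (56 + 53))*d(-11) = (-26 + (56 + 53))*(-3 + (-11)³ - 3*(-11)²) = (-26 + 109)*(-3 - 1331 - 3*121) = 83*(-3 - 1331 - 363) = 83*(-1697) = -140851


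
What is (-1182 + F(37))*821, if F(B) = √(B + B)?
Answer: -970422 + 821*√74 ≈ -9.6336e+5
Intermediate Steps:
F(B) = √2*√B (F(B) = √(2*B) = √2*√B)
(-1182 + F(37))*821 = (-1182 + √2*√37)*821 = (-1182 + √74)*821 = -970422 + 821*√74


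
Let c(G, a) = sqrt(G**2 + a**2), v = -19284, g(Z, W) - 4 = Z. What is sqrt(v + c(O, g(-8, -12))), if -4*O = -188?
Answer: sqrt(-19284 + 5*sqrt(89)) ≈ 138.7*I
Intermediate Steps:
g(Z, W) = 4 + Z
O = 47 (O = -1/4*(-188) = 47)
sqrt(v + c(O, g(-8, -12))) = sqrt(-19284 + sqrt(47**2 + (4 - 8)**2)) = sqrt(-19284 + sqrt(2209 + (-4)**2)) = sqrt(-19284 + sqrt(2209 + 16)) = sqrt(-19284 + sqrt(2225)) = sqrt(-19284 + 5*sqrt(89))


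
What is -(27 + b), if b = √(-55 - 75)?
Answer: -27 - I*√130 ≈ -27.0 - 11.402*I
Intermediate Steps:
b = I*√130 (b = √(-130) = I*√130 ≈ 11.402*I)
-(27 + b) = -(27 + I*√130) = -27 - I*√130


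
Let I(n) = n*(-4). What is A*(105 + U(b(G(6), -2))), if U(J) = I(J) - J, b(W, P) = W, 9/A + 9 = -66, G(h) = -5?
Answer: -78/5 ≈ -15.600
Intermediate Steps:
I(n) = -4*n
A = -3/25 (A = 9/(-9 - 66) = 9/(-75) = 9*(-1/75) = -3/25 ≈ -0.12000)
U(J) = -5*J (U(J) = -4*J - J = -5*J)
A*(105 + U(b(G(6), -2))) = -3*(105 - 5*(-5))/25 = -3*(105 + 25)/25 = -3/25*130 = -78/5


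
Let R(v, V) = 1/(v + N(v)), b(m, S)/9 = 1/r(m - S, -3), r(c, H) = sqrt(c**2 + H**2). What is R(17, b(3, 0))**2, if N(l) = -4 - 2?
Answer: 1/121 ≈ 0.0082645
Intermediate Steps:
r(c, H) = sqrt(H**2 + c**2)
N(l) = -6
b(m, S) = 9/sqrt(9 + (m - S)**2) (b(m, S) = 9/(sqrt((-3)**2 + (m - S)**2)) = 9/(sqrt(9 + (m - S)**2)) = 9/sqrt(9 + (m - S)**2))
R(v, V) = 1/(-6 + v) (R(v, V) = 1/(v - 6) = 1/(-6 + v))
R(17, b(3, 0))**2 = (1/(-6 + 17))**2 = (1/11)**2 = 1/121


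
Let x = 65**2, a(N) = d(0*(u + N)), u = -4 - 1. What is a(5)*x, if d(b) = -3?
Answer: -12675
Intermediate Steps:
u = -5
a(N) = -3
x = 4225
a(5)*x = -3*4225 = -12675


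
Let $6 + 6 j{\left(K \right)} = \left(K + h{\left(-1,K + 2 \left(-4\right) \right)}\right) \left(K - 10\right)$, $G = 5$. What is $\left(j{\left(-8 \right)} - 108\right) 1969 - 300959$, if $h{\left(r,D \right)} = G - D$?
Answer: $-592371$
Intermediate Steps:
$h{\left(r,D \right)} = 5 - D$
$j{\left(K \right)} = - \frac{68}{3} + \frac{13 K}{6}$ ($j{\left(K \right)} = -1 + \frac{\left(K - \left(-5 - 8 + K\right)\right) \left(K - 10\right)}{6} = -1 + \frac{\left(K - \left(-13 + K\right)\right) \left(-10 + K\right)}{6} = -1 + \frac{13 \left(-10 + K\right)}{6} = -1 + \frac{-130 + 13 K}{6} = -1 + \left(- \frac{65}{3} + \frac{13 K}{6}\right) = - \frac{68}{3} + \frac{13 K}{6}$)
$\left(j{\left(-8 \right)} - 108\right) 1969 - 300959 = \left(\left(- \frac{68}{3} + \frac{13}{6} \left(-8\right)\right) - 108\right) 1969 - 300959 = \left(\left(- \frac{68}{3} - \frac{52}{3}\right) - 108\right) 1969 - 300959 = \left(-40 - 108\right) 1969 - 300959 = \left(-148\right) 1969 - 300959 = -291412 - 300959 = -592371$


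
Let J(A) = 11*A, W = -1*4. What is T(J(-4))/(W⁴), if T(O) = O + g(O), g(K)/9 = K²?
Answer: 4345/64 ≈ 67.891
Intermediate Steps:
g(K) = 9*K²
W = -4
T(O) = O + 9*O²
T(J(-4))/(W⁴) = ((11*(-4))*(1 + 9*(11*(-4))))/((-4)⁴) = -44*(1 + 9*(-44))/256 = -44*(1 - 396)*(1/256) = -44*(-395)*(1/256) = 17380*(1/256) = 4345/64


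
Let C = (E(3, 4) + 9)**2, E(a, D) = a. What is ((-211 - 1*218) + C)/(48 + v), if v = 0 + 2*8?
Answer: -285/64 ≈ -4.4531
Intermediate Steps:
v = 16 (v = 0 + 16 = 16)
C = 144 (C = (3 + 9)**2 = 12**2 = 144)
((-211 - 1*218) + C)/(48 + v) = ((-211 - 1*218) + 144)/(48 + 16) = ((-211 - 218) + 144)/64 = (-429 + 144)*(1/64) = -285*1/64 = -285/64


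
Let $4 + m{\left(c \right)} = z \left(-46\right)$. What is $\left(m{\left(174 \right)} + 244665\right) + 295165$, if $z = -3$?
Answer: $539964$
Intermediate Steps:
$m{\left(c \right)} = 134$ ($m{\left(c \right)} = -4 - -138 = -4 + 138 = 134$)
$\left(m{\left(174 \right)} + 244665\right) + 295165 = \left(134 + 244665\right) + 295165 = 244799 + 295165 = 539964$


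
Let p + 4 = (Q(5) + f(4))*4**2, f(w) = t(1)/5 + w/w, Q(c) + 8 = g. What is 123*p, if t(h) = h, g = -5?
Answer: -118572/5 ≈ -23714.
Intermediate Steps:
Q(c) = -13 (Q(c) = -8 - 5 = -13)
f(w) = 6/5 (f(w) = 1/5 + w/w = 1*(1/5) + 1 = 1/5 + 1 = 6/5)
p = -964/5 (p = -4 + (-13 + 6/5)*4**2 = -4 - 59/5*16 = -4 - 944/5 = -964/5 ≈ -192.80)
123*p = 123*(-964/5) = -118572/5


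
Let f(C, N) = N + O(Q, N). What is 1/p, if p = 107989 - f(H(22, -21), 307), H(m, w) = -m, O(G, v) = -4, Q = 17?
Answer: 1/107686 ≈ 9.2863e-6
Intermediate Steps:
f(C, N) = -4 + N (f(C, N) = N - 4 = -4 + N)
p = 107686 (p = 107989 - (-4 + 307) = 107989 - 1*303 = 107989 - 303 = 107686)
1/p = 1/107686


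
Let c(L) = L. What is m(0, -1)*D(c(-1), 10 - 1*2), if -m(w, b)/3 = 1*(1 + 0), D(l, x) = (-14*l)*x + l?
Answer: -333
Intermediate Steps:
D(l, x) = l - 14*l*x (D(l, x) = -14*l*x + l = l - 14*l*x)
m(w, b) = -3 (m(w, b) = -3*(1 + 0) = -3)
m(0, -1)*D(c(-1), 10 - 1*2) = -(-3)*(1 - 14*(10 - 1*2)) = -(-3)*(1 - 14*(10 - 2)) = -(-3)*(1 - 14*8) = -(-3)*(1 - 112) = -(-3)*(-111) = -3*111 = -333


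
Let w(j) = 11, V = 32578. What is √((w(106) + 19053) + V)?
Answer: 3*√5738 ≈ 227.25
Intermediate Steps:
√((w(106) + 19053) + V) = √((11 + 19053) + 32578) = √(19064 + 32578) = √51642 = 3*√5738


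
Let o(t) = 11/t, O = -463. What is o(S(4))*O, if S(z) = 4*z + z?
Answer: -5093/20 ≈ -254.65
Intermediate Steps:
S(z) = 5*z
o(S(4))*O = (11/((5*4)))*(-463) = (11/20)*(-463) = -5093/20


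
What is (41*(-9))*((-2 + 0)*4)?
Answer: 2952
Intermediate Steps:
(41*(-9))*((-2 + 0)*4) = -(-738)*4 = -369*(-8) = 2952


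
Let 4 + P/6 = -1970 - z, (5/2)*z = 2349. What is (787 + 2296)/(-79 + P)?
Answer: -15415/87803 ≈ -0.17556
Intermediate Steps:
z = 4698/5 (z = (⅖)*2349 = 4698/5 ≈ 939.60)
P = -87408/5 (P = -24 + 6*(-1970 - 1*4698/5) = -24 + 6*(-1970 - 4698/5) = -24 + 6*(-14548/5) = -24 - 87288/5 = -87408/5 ≈ -17482.)
(787 + 2296)/(-79 + P) = (787 + 2296)/(-79 - 87408/5) = 3083/(-87803/5) = 3083*(-5/87803) = -15415/87803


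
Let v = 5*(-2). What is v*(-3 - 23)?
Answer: 260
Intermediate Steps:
v = -10
v*(-3 - 23) = -10*(-3 - 23) = -10*(-26) = 260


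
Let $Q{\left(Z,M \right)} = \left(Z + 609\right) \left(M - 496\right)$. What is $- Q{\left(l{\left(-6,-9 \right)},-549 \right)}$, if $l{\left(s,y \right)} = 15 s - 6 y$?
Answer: $598785$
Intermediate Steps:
$l{\left(s,y \right)} = - 6 y + 15 s$
$Q{\left(Z,M \right)} = \left(-496 + M\right) \left(609 + Z\right)$ ($Q{\left(Z,M \right)} = \left(609 + Z\right) \left(-496 + M\right) = \left(-496 + M\right) \left(609 + Z\right)$)
$- Q{\left(l{\left(-6,-9 \right)},-549 \right)} = - (-302064 - 496 \left(\left(-6\right) \left(-9\right) + 15 \left(-6\right)\right) + 609 \left(-549\right) - 549 \left(\left(-6\right) \left(-9\right) + 15 \left(-6\right)\right)) = - (-302064 - 496 \left(54 - 90\right) - 334341 - 549 \left(54 - 90\right)) = - (-302064 - -17856 - 334341 - -19764) = - (-302064 + 17856 - 334341 + 19764) = \left(-1\right) \left(-598785\right) = 598785$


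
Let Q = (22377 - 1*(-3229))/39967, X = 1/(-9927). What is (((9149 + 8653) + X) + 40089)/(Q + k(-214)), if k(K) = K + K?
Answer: -11484196834726/84777920145 ≈ -135.46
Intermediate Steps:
k(K) = 2*K
X = -1/9927 ≈ -0.00010074
Q = 25606/39967 (Q = (22377 + 3229)*(1/39967) = 25606*(1/39967) = 25606/39967 ≈ 0.64068)
(((9149 + 8653) + X) + 40089)/(Q + k(-214)) = (((9149 + 8653) - 1/9927) + 40089)/(25606/39967 + 2*(-214)) = ((17802 - 1/9927) + 40089)/(25606/39967 - 428) = (176720453/9927 + 40089)/(-17080270/39967) = (574683956/9927)*(-39967/17080270) = -11484196834726/84777920145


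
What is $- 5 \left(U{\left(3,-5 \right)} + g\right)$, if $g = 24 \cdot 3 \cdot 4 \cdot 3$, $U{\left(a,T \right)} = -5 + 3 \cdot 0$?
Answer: $-4295$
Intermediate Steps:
$U{\left(a,T \right)} = -5$ ($U{\left(a,T \right)} = -5 + 0 = -5$)
$g = 864$ ($g = 24 \cdot 12 \cdot 3 = 24 \cdot 36 = 864$)
$- 5 \left(U{\left(3,-5 \right)} + g\right) = - 5 \left(-5 + 864\right) = \left(-5\right) 859 = -4295$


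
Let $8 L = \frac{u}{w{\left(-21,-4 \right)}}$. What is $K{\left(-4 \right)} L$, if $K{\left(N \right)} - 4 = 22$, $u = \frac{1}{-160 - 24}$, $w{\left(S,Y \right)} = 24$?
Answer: $- \frac{13}{17664} \approx -0.00073596$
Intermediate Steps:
$u = - \frac{1}{184}$ ($u = \frac{1}{-184} = - \frac{1}{184} \approx -0.0054348$)
$K{\left(N \right)} = 26$ ($K{\left(N \right)} = 4 + 22 = 26$)
$L = - \frac{1}{35328}$ ($L = \frac{\left(- \frac{1}{184}\right) \frac{1}{24}}{8} = \frac{1}{8} \left(- \frac{1}{4416}\right) = - \frac{1}{35328} \approx -2.8306 \cdot 10^{-5}$)
$K{\left(-4 \right)} L = 26 \left(- \frac{1}{35328}\right) = - \frac{13}{17664}$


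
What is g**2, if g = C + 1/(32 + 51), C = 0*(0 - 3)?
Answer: 1/6889 ≈ 0.00014516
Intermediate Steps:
C = 0 (C = 0*(-3) = 0)
g = 1/83 (g = 0 + 1/(32 + 51) = 0 + 1/83 = 1/83 ≈ 0.012048)
g**2 = (1/83)**2 = 1/6889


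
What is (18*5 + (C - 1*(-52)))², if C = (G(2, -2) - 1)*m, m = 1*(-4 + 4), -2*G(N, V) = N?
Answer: 20164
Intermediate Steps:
G(N, V) = -N/2
m = 0 (m = 1*0 = 0)
C = 0 (C = (-½*2 - 1)*0 = (-1 - 1)*0 = -2*0 = 0)
(18*5 + (C - 1*(-52)))² = (18*5 + (0 - 1*(-52)))² = (90 + (0 + 52))² = (90 + 52)² = 142² = 20164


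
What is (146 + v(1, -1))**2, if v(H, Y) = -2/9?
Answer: 1721344/81 ≈ 21251.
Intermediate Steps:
v(H, Y) = -2/9 (v(H, Y) = -2*1/9 = -2/9)
(146 + v(1, -1))**2 = (146 - 2/9)**2 = (1312/9)**2 = 1721344/81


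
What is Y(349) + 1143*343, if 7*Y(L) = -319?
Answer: 2744024/7 ≈ 3.9200e+5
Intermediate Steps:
Y(L) = -319/7 (Y(L) = (1/7)*(-319) = -319/7)
Y(349) + 1143*343 = -319/7 + 1143*343 = -319/7 + 392049 = 2744024/7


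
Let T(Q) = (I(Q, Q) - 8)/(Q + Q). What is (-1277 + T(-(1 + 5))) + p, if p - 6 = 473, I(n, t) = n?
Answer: -4781/6 ≈ -796.83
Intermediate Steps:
p = 479 (p = 6 + 473 = 479)
T(Q) = (-8 + Q)/(2*Q) (T(Q) = (Q - 8)/(Q + Q) = (-8 + Q)/((2*Q)) = (-8 + Q)*(1/(2*Q)) = (-8 + Q)/(2*Q))
(-1277 + T(-(1 + 5))) + p = (-1277 + (-8 - (1 + 5))/(2*((-(1 + 5))))) + 479 = (-1277 + (-8 - 1*6)/(2*((-1*6)))) + 479 = (-1277 + (1/2)*(-8 - 6)/(-6)) + 479 = (-1277 + (1/2)*(-1/6)*(-14)) + 479 = (-1277 + 7/6) + 479 = -7655/6 + 479 = -4781/6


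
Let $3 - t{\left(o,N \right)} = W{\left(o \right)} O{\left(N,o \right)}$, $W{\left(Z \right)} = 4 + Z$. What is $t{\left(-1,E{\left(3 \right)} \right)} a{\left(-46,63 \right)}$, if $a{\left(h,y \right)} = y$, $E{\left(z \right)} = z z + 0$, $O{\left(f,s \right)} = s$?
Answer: $378$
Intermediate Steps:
$E{\left(z \right)} = z^{2}$ ($E{\left(z \right)} = z^{2} + 0 = z^{2}$)
$t{\left(o,N \right)} = 3 - o \left(4 + o\right)$ ($t{\left(o,N \right)} = 3 - \left(4 + o\right) o = 3 - o \left(4 + o\right)$)
$t{\left(-1,E{\left(3 \right)} \right)} a{\left(-46,63 \right)} = \left(3 - - (4 - 1)\right) 63 = \left(3 - \left(-1\right) 3\right) 63 = \left(3 + 3\right) 63 = 6 \cdot 63 = 378$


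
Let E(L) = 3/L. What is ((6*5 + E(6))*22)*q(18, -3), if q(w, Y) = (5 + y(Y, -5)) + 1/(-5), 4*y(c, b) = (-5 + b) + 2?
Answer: 9394/5 ≈ 1878.8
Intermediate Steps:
y(c, b) = -¾ + b/4 (y(c, b) = ((-5 + b) + 2)/4 = (-3 + b)/4 = -¾ + b/4)
q(w, Y) = 14/5 (q(w, Y) = (5 + (-¾ + (¼)*(-5))) + 1/(-5) = (5 + (-¾ - 5/4)) - ⅕ = (5 - 2) - ⅕ = 3 - ⅕ = 14/5)
((6*5 + E(6))*22)*q(18, -3) = ((6*5 + 3/6)*22)*(14/5) = ((30 + 3*(⅙))*22)*(14/5) = ((30 + ½)*22)*(14/5) = ((61/2)*22)*(14/5) = 671*(14/5) = 9394/5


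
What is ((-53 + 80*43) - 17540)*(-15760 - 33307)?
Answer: 694445251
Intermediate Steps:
((-53 + 80*43) - 17540)*(-15760 - 33307) = ((-53 + 3440) - 17540)*(-49067) = (3387 - 17540)*(-49067) = -14153*(-49067) = 694445251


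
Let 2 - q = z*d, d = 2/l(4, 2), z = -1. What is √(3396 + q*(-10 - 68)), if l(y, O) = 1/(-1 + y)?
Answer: 6*√77 ≈ 52.650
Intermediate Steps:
d = 6 (d = 2/(1/(-1 + 4)) = 2/(1/3) = 2/(⅓) = 2*3 = 6)
q = 8 (q = 2 - (-1)*6 = 2 - 1*(-6) = 2 + 6 = 8)
√(3396 + q*(-10 - 68)) = √(3396 + 8*(-10 - 68)) = √(3396 + 8*(-78)) = √(3396 - 624) = √2772 = 6*√77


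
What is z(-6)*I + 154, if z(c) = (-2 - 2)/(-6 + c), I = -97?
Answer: 365/3 ≈ 121.67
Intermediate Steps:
z(c) = -4/(-6 + c)
z(-6)*I + 154 = -4/(-6 - 6)*(-97) + 154 = -4/(-12)*(-97) + 154 = -4*(-1/12)*(-97) + 154 = (⅓)*(-97) + 154 = -97/3 + 154 = 365/3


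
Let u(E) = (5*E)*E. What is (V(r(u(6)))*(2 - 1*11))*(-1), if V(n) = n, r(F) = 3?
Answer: 27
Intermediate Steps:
u(E) = 5*E**2
(V(r(u(6)))*(2 - 1*11))*(-1) = (3*(2 - 1*11))*(-1) = (3*(2 - 11))*(-1) = (3*(-9))*(-1) = -27*(-1) = 27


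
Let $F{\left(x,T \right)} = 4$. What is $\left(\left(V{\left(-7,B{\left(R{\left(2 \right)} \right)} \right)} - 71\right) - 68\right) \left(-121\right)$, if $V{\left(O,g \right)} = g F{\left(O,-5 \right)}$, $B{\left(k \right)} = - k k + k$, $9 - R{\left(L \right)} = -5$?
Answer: $104907$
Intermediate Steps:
$R{\left(L \right)} = 14$ ($R{\left(L \right)} = 9 - -5 = 9 + 5 = 14$)
$B{\left(k \right)} = k - k^{2}$ ($B{\left(k \right)} = - k^{2} + k = k - k^{2}$)
$V{\left(O,g \right)} = 4 g$ ($V{\left(O,g \right)} = g 4 = 4 g$)
$\left(\left(V{\left(-7,B{\left(R{\left(2 \right)} \right)} \right)} - 71\right) - 68\right) \left(-121\right) = \left(\left(4 \cdot 14 \left(1 - 14\right) - 71\right) - 68\right) \left(-121\right) = \left(\left(4 \cdot 14 \left(-13\right) - 71\right) - 68\right) \left(-121\right) = \left(\left(4 \left(-182\right) - 71\right) - 68\right) \left(-121\right) = \left(\left(-728 - 71\right) - 68\right) \left(-121\right) = \left(-799 - 68\right) \left(-121\right) = \left(-867\right) \left(-121\right) = 104907$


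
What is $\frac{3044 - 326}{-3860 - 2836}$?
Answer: $- \frac{151}{372} \approx -0.40591$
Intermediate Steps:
$\frac{3044 - 326}{-3860 - 2836} = \frac{2718}{-6696} = 2718 \left(- \frac{1}{6696}\right) = - \frac{151}{372}$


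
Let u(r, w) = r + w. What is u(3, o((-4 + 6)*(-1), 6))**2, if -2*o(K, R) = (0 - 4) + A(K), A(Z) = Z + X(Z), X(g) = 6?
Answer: 9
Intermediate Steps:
A(Z) = 6 + Z (A(Z) = Z + 6 = 6 + Z)
o(K, R) = -1 - K/2 (o(K, R) = -((0 - 4) + (6 + K))/2 = -(-4 + (6 + K))/2 = -(2 + K)/2 = -1 - K/2)
u(3, o((-4 + 6)*(-1), 6))**2 = (3 + (-1 - (-4 + 6)*(-1)/2))**2 = (3 + (-1 - (-1)))**2 = (3 + (-1 - 1/2*(-2)))**2 = (3 + (-1 + 1))**2 = (3 + 0)**2 = 3**2 = 9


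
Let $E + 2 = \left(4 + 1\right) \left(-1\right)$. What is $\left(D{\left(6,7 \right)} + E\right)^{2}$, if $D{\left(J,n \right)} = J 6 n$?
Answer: $60025$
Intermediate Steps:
$D{\left(J,n \right)} = 6 J n$
$E = -7$ ($E = -2 + \left(4 + 1\right) \left(-1\right) = -2 + 5 \left(-1\right) = -2 - 5 = -7$)
$\left(D{\left(6,7 \right)} + E\right)^{2} = \left(6 \cdot 6 \cdot 7 - 7\right)^{2} = \left(252 - 7\right)^{2} = 245^{2} = 60025$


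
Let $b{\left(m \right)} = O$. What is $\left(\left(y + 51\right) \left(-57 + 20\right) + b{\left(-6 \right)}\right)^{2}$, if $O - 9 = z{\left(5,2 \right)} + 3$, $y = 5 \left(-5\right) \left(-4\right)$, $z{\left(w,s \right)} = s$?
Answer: $31058329$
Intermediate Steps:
$y = 100$ ($y = \left(-25\right) \left(-4\right) = 100$)
$O = 14$ ($O = 9 + \left(2 + 3\right) = 9 + 5 = 14$)
$b{\left(m \right)} = 14$
$\left(\left(y + 51\right) \left(-57 + 20\right) + b{\left(-6 \right)}\right)^{2} = \left(\left(100 + 51\right) \left(-57 + 20\right) + 14\right)^{2} = \left(151 \left(-37\right) + 14\right)^{2} = \left(-5587 + 14\right)^{2} = \left(-5573\right)^{2} = 31058329$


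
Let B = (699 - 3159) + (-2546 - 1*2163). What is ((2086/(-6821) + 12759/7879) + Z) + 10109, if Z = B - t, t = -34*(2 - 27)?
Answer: 112392750855/53742659 ≈ 2091.3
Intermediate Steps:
B = -7169 (B = -2460 + (-2546 - 2163) = -2460 - 4709 = -7169)
t = 850 (t = -34*(-25) = 850)
Z = -8019 (Z = -7169 - 1*850 = -7169 - 850 = -8019)
((2086/(-6821) + 12759/7879) + Z) + 10109 = ((2086/(-6821) + 12759/7879) - 8019) + 10109 = ((2086*(-1/6821) + 12759*(1/7879)) - 8019) + 10109 = ((-2086/6821 + 12759/7879) - 8019) + 10109 = (70593545/53742659 - 8019) + 10109 = -430891788976/53742659 + 10109 = 112392750855/53742659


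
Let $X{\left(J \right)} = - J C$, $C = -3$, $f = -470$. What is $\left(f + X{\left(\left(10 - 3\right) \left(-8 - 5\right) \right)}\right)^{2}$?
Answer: $552049$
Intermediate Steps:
$X{\left(J \right)} = 3 J$ ($X{\left(J \right)} = - J \left(-3\right) = 3 J$)
$\left(f + X{\left(\left(10 - 3\right) \left(-8 - 5\right) \right)}\right)^{2} = \left(-470 + 3 \left(10 - 3\right) \left(-8 - 5\right)\right)^{2} = \left(-470 + 3 \cdot 7 \left(-13\right)\right)^{2} = \left(-470 + 3 \left(-91\right)\right)^{2} = \left(-470 - 273\right)^{2} = \left(-743\right)^{2} = 552049$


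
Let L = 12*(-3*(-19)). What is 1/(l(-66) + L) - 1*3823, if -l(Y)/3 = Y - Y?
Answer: -2614931/684 ≈ -3823.0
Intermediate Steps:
l(Y) = 0 (l(Y) = -3*(Y - Y) = -3*0 = 0)
L = 684 (L = 12*57 = 684)
1/(l(-66) + L) - 1*3823 = 1/(0 + 684) - 1*3823 = 1/684 - 3823 = -2614931/684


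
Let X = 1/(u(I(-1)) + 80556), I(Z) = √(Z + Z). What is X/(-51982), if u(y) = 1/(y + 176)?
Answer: (-√2 + 176*I)/(51982*(-14177857*I + 80556*√2)) ≈ -2.3881e-10 - 1.3637e-19*I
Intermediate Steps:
I(Z) = √2*√Z (I(Z) = √(2*Z) = √2*√Z)
u(y) = 1/(176 + y)
X = 1/(80556 + 1/(176 + I*√2)) (X = 1/(1/(176 + √2*√(-1)) + 80556) = 1/(1/(176 + √2*I) + 80556) = 1/(1/(176 + I*√2) + 80556) = 1/(80556 + 1/(176 + I*√2)) ≈ 1.2414e-5 + 0.e-14*I)
X/(-51982) = (2495463944/201024607650721 + I*√2/201024607650721)/(-51982) = (2495463944/201024607650721 + I*√2/201024607650721)*(-1/51982) = -1247731972/5224830577449889511 - I*√2/10449661154899779022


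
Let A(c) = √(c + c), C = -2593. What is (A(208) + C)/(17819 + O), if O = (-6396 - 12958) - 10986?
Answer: 2593/12521 - 4*√26/12521 ≈ 0.20546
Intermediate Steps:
A(c) = √2*√c (A(c) = √(2*c) = √2*√c)
O = -30340 (O = -19354 - 10986 = -30340)
(A(208) + C)/(17819 + O) = (√2*√208 - 2593)/(17819 - 30340) = (√2*(4*√13) - 2593)/(-12521) = (4*√26 - 2593)*(-1/12521) = (-2593 + 4*√26)*(-1/12521) = 2593/12521 - 4*√26/12521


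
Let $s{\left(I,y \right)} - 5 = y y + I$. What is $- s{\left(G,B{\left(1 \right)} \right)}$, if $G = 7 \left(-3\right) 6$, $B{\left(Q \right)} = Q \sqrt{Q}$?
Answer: $120$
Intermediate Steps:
$B{\left(Q \right)} = Q^{\frac{3}{2}}$
$G = -126$ ($G = \left(-21\right) 6 = -126$)
$s{\left(I,y \right)} = 5 + I + y^{2}$ ($s{\left(I,y \right)} = 5 + \left(y y + I\right) = 5 + \left(y^{2} + I\right) = 5 + \left(I + y^{2}\right) = 5 + I + y^{2}$)
$- s{\left(G,B{\left(1 \right)} \right)} = - (5 - 126 + \left(1^{\frac{3}{2}}\right)^{2}) = - (5 - 126 + 1^{2}) = - (5 - 126 + 1) = \left(-1\right) \left(-120\right) = 120$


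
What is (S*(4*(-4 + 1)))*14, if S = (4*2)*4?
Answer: -5376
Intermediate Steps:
S = 32 (S = 8*4 = 32)
(S*(4*(-4 + 1)))*14 = (32*(4*(-4 + 1)))*14 = (32*(4*(-3)))*14 = (32*(-12))*14 = -384*14 = -5376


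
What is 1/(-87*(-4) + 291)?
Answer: 1/639 ≈ 0.0015649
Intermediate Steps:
1/(-87*(-4) + 291) = 1/(348 + 291) = 1/639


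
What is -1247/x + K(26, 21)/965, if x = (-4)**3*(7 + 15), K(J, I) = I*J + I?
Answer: 2001691/1358720 ≈ 1.4732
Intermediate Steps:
K(J, I) = I + I*J
x = -1408 (x = -64*22 = -1408)
-1247/x + K(26, 21)/965 = -1247/(-1408) + (21*(1 + 26))/965 = -1247*(-1/1408) + (21*27)*(1/965) = 1247/1408 + 567*(1/965) = 1247/1408 + 567/965 = 2001691/1358720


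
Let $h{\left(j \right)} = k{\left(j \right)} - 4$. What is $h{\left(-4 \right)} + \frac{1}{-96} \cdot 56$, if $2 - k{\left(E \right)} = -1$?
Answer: $- \frac{19}{12} \approx -1.5833$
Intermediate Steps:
$k{\left(E \right)} = 3$ ($k{\left(E \right)} = 2 - -1 = 2 + 1 = 3$)
$h{\left(j \right)} = -1$ ($h{\left(j \right)} = 3 - 4 = -1$)
$h{\left(-4 \right)} + \frac{1}{-96} \cdot 56 = -1 + \frac{1}{-96} \cdot 56 = -1 - \frac{7}{12} = - \frac{19}{12}$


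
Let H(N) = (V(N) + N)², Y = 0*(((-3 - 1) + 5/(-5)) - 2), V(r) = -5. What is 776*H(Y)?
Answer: 19400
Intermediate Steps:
Y = 0 (Y = 0*((-4 + 5*(-⅕)) - 2) = 0*((-4 - 1) - 2) = 0*(-5 - 2) = 0*(-7) = 0)
H(N) = (-5 + N)²
776*H(Y) = 776*(-5 + 0)² = 776*(-5)² = 776*25 = 19400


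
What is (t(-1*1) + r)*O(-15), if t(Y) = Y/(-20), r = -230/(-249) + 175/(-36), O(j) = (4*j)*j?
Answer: -290390/83 ≈ -3498.7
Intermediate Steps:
O(j) = 4*j²
r = -11765/2988 (r = -230*(-1/249) + 175*(-1/36) = 230/249 - 175/36 = -11765/2988 ≈ -3.9374)
t(Y) = -Y/20 (t(Y) = Y*(-1/20) = -Y/20)
(t(-1*1) + r)*O(-15) = (-(-1)/20 - 11765/2988)*(4*(-15)²) = (-1/20*(-1) - 11765/2988)*(4*225) = (1/20 - 11765/2988)*900 = -29039/7470*900 = -290390/83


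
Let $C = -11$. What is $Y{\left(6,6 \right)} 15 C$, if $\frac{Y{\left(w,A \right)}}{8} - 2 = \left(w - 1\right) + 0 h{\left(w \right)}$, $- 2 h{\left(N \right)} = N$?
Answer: $-9240$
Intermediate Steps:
$h{\left(N \right)} = - \frac{N}{2}$
$Y{\left(w,A \right)} = 8 + 8 w$ ($Y{\left(w,A \right)} = 16 + 8 \left(\left(w - 1\right) + 0 \left(- \frac{w}{2}\right)\right) = 16 + 8 \left(\left(w - 1\right) + 0\right) = 16 + 8 \left(\left(-1 + w\right) + 0\right) = 16 + 8 \left(-1 + w\right) = 16 + \left(-8 + 8 w\right) = 8 + 8 w$)
$Y{\left(6,6 \right)} 15 C = \left(8 + 8 \cdot 6\right) 15 \left(-11\right) = \left(8 + 48\right) 15 \left(-11\right) = 56 \cdot 15 \left(-11\right) = 840 \left(-11\right) = -9240$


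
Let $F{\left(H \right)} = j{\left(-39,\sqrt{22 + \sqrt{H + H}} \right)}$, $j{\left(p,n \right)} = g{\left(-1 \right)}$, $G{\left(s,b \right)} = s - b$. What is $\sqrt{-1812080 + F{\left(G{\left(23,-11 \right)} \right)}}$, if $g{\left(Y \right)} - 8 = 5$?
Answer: $i \sqrt{1812067} \approx 1346.1 i$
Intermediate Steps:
$g{\left(Y \right)} = 13$ ($g{\left(Y \right)} = 8 + 5 = 13$)
$j{\left(p,n \right)} = 13$
$F{\left(H \right)} = 13$
$\sqrt{-1812080 + F{\left(G{\left(23,-11 \right)} \right)}} = \sqrt{-1812080 + 13} = \sqrt{-1812067} = i \sqrt{1812067}$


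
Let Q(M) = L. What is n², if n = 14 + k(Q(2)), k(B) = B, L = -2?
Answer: 144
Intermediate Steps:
Q(M) = -2
n = 12 (n = 14 - 2 = 12)
n² = 12² = 144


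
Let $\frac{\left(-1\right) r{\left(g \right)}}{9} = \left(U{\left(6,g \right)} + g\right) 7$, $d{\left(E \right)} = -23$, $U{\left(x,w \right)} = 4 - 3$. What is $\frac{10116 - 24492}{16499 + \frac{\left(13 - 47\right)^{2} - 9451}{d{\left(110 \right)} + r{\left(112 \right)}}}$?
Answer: $- \frac{102673392}{117844153} \approx -0.87126$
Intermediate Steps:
$U{\left(x,w \right)} = 1$ ($U{\left(x,w \right)} = 4 - 3 = 1$)
$r{\left(g \right)} = -63 - 63 g$ ($r{\left(g \right)} = - 9 \left(1 + g\right) 7 = - 9 \left(7 + 7 g\right) = -63 - 63 g$)
$\frac{10116 - 24492}{16499 + \frac{\left(13 - 47\right)^{2} - 9451}{d{\left(110 \right)} + r{\left(112 \right)}}} = \frac{10116 - 24492}{16499 + \frac{\left(13 - 47\right)^{2} - 9451}{-23 - 7119}} = - \frac{14376}{16499 + \frac{\left(-34\right)^{2} - 9451}{-23 - 7119}} = - \frac{14376}{16499 + \frac{1156 - 9451}{-23 - 7119}} = - \frac{14376}{16499 - \frac{8295}{-7142}} = - \frac{14376}{16499 - - \frac{8295}{7142}} = - \frac{14376}{16499 + \frac{8295}{7142}} = - \frac{14376}{\frac{117844153}{7142}} = \left(-14376\right) \frac{7142}{117844153} = - \frac{102673392}{117844153}$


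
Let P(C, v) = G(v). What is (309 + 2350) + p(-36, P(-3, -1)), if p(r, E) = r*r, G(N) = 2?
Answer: 3955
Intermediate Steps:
P(C, v) = 2
p(r, E) = r²
(309 + 2350) + p(-36, P(-3, -1)) = (309 + 2350) + (-36)² = 2659 + 1296 = 3955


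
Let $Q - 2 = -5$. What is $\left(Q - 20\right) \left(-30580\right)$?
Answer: $703340$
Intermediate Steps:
$Q = -3$ ($Q = 2 - 5 = -3$)
$\left(Q - 20\right) \left(-30580\right) = \left(-3 - 20\right) \left(-30580\right) = \left(-23\right) \left(-30580\right) = 703340$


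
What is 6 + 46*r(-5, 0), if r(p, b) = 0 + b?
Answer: 6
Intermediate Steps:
r(p, b) = b
6 + 46*r(-5, 0) = 6 + 46*0 = 6 + 0 = 6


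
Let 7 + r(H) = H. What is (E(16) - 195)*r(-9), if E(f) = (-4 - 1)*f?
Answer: 4400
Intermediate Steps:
E(f) = -5*f
r(H) = -7 + H
(E(16) - 195)*r(-9) = (-5*16 - 195)*(-7 - 9) = (-80 - 195)*(-16) = -275*(-16) = 4400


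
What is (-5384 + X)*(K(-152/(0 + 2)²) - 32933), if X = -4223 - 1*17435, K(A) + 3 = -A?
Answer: 889627716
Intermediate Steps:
K(A) = -3 - A
X = -21658 (X = -4223 - 17435 = -21658)
(-5384 + X)*(K(-152/(0 + 2)²) - 32933) = (-5384 - 21658)*((-3 - (-152)/((0 + 2)²)) - 32933) = -27042*((-3 - (-152)/(2²)) - 32933) = -27042*((-3 - (-152)/4) - 32933) = -27042*((-3 - 1*(-38)) - 32933) = -27042*((-3 + 38) - 32933) = -27042*(35 - 32933) = -27042*(-32898) = 889627716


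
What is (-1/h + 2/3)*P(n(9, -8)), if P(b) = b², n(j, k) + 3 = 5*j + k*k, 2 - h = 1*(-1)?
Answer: 11236/3 ≈ 3745.3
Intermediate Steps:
h = 3 (h = 2 - (-1) = 2 - 1*(-1) = 2 + 1 = 3)
n(j, k) = -3 + k² + 5*j (n(j, k) = -3 + (5*j + k*k) = -3 + (5*j + k²) = -3 + (k² + 5*j) = -3 + k² + 5*j)
(-1/h + 2/3)*P(n(9, -8)) = (-1/3 + 2/3)*(-3 + (-8)² + 5*9)² = (-1*⅓ + 2*(⅓))*(-3 + 64 + 45)² = (-⅓ + ⅔)*106² = (⅓)*11236 = 11236/3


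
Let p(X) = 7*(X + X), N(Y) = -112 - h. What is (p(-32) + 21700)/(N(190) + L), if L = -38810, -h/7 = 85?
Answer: -21252/38327 ≈ -0.55449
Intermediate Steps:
h = -595 (h = -7*85 = -595)
N(Y) = 483 (N(Y) = -112 - 1*(-595) = -112 + 595 = 483)
p(X) = 14*X (p(X) = 7*(2*X) = 14*X)
(p(-32) + 21700)/(N(190) + L) = (14*(-32) + 21700)/(483 - 38810) = (-448 + 21700)/(-38327) = 21252*(-1/38327) = -21252/38327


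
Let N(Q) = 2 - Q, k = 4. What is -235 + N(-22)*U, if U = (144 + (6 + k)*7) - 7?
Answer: 4733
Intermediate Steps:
U = 207 (U = (144 + (6 + 4)*7) - 7 = (144 + 10*7) - 7 = (144 + 70) - 7 = 214 - 7 = 207)
-235 + N(-22)*U = -235 + (2 - 1*(-22))*207 = -235 + (2 + 22)*207 = -235 + 24*207 = -235 + 4968 = 4733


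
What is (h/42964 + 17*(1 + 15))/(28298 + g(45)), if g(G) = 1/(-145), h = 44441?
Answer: 1700944105/176290271476 ≈ 0.0096485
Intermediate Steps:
g(G) = -1/145
(h/42964 + 17*(1 + 15))/(28298 + g(45)) = (44441/42964 + 17*(1 + 15))/(28298 - 1/145) = (44441*(1/42964) + 17*16)/(4103209/145) = (44441/42964 + 272)*(145/4103209) = (11730649/42964)*(145/4103209) = 1700944105/176290271476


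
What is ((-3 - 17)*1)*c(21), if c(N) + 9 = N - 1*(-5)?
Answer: -340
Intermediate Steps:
c(N) = -4 + N (c(N) = -9 + (N - 1*(-5)) = -9 + (N + 5) = -9 + (5 + N) = -4 + N)
((-3 - 17)*1)*c(21) = ((-3 - 17)*1)*(-4 + 21) = -20*1*17 = -20*17 = -340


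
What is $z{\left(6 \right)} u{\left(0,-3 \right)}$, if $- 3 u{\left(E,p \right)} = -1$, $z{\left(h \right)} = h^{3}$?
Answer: $72$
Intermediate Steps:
$u{\left(E,p \right)} = \frac{1}{3}$ ($u{\left(E,p \right)} = \left(- \frac{1}{3}\right) \left(-1\right) = \frac{1}{3}$)
$z{\left(6 \right)} u{\left(0,-3 \right)} = 6^{3} \cdot \frac{1}{3} = 216 \cdot \frac{1}{3} = 72$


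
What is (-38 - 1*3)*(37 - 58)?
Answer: 861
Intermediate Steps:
(-38 - 1*3)*(37 - 58) = (-38 - 3)*(-21) = -41*(-21) = 861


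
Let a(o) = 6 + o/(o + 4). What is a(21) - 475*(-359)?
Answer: 4263296/25 ≈ 1.7053e+5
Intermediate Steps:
a(o) = 6 + o/(4 + o)
a(21) - 475*(-359) = (24 + 7*21)/(4 + 21) - 475*(-359) = (24 + 147)/25 + 170525 = (1/25)*171 + 170525 = 171/25 + 170525 = 4263296/25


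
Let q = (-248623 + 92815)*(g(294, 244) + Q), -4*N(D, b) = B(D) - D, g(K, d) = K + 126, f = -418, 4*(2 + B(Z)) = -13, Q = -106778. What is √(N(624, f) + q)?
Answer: 17*√917449269/4 ≈ 1.2873e+5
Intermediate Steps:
B(Z) = -21/4 (B(Z) = -2 + (¼)*(-13) = -2 - 13/4 = -21/4)
g(K, d) = 126 + K
N(D, b) = 21/16 + D/4 (N(D, b) = -(-21/4 - D)/4 = 21/16 + D/4)
q = 16571427264 (q = (-248623 + 92815)*((126 + 294) - 106778) = -155808*(420 - 106778) = -155808*(-106358) = 16571427264)
√(N(624, f) + q) = √((21/16 + (¼)*624) + 16571427264) = √((21/16 + 156) + 16571427264) = √(2517/16 + 16571427264) = √(265142838741/16) = 17*√917449269/4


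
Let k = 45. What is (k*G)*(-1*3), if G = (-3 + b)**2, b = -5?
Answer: -8640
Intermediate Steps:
G = 64 (G = (-3 - 5)**2 = (-8)**2 = 64)
(k*G)*(-1*3) = (45*64)*(-1*3) = 2880*(-3) = -8640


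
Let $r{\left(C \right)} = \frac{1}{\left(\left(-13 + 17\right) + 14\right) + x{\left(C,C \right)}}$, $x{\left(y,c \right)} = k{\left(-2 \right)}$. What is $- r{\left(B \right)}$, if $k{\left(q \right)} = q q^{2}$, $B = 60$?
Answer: $- \frac{1}{10} \approx -0.1$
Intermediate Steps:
$k{\left(q \right)} = q^{3}$
$x{\left(y,c \right)} = -8$ ($x{\left(y,c \right)} = \left(-2\right)^{3} = -8$)
$r{\left(C \right)} = \frac{1}{10}$ ($r{\left(C \right)} = \frac{1}{\left(\left(-13 + 17\right) + 14\right) - 8} = \frac{1}{\left(4 + 14\right) - 8} = \frac{1}{18 - 8} = \frac{1}{10}$)
$- r{\left(B \right)} = \left(-1\right) \frac{1}{10} = - \frac{1}{10}$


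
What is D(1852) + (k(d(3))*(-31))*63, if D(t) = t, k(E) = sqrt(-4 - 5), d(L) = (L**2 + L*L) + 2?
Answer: 1852 - 5859*I ≈ 1852.0 - 5859.0*I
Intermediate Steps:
d(L) = 2 + 2*L**2 (d(L) = (L**2 + L**2) + 2 = 2*L**2 + 2 = 2 + 2*L**2)
k(E) = 3*I (k(E) = sqrt(-9) = 3*I)
D(1852) + (k(d(3))*(-31))*63 = 1852 + ((3*I)*(-31))*63 = 1852 - 93*I*63 = 1852 - 5859*I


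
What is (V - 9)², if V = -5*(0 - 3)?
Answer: 36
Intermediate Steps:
V = 15 (V = -5*(-3) = 15)
(V - 9)² = (15 - 9)² = 6² = 36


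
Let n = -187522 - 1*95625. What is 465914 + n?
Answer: 182767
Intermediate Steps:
n = -283147 (n = -187522 - 95625 = -283147)
465914 + n = 465914 - 283147 = 182767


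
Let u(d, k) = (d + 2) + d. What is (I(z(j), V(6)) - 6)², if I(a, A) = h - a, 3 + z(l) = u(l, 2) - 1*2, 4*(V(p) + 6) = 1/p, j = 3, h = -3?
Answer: 144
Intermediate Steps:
u(d, k) = 2 + 2*d (u(d, k) = (2 + d) + d = 2 + 2*d)
V(p) = -6 + 1/(4*p)
z(l) = -3 + 2*l (z(l) = -3 + ((2 + 2*l) - 1*2) = -3 + ((2 + 2*l) - 2) = -3 + 2*l)
I(a, A) = -3 - a
(I(z(j), V(6)) - 6)² = ((-3 - (-3 + 2*3)) - 6)² = ((-3 - (-3 + 6)) - 6)² = ((-3 - 1*3) - 6)² = ((-3 - 3) - 6)² = (-6 - 6)² = (-12)² = 144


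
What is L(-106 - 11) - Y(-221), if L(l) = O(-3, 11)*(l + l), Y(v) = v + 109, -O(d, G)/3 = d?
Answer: -1994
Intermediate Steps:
O(d, G) = -3*d
Y(v) = 109 + v
L(l) = 18*l (L(l) = (-3*(-3))*(l + l) = 9*(2*l) = 18*l)
L(-106 - 11) - Y(-221) = 18*(-106 - 11) - (109 - 221) = 18*(-117) - 1*(-112) = -2106 + 112 = -1994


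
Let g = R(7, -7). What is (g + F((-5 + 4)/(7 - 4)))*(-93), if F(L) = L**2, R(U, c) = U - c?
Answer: -3937/3 ≈ -1312.3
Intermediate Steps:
g = 14 (g = 7 - 1*(-7) = 7 + 7 = 14)
(g + F((-5 + 4)/(7 - 4)))*(-93) = (14 + ((-5 + 4)/(7 - 4))**2)*(-93) = (14 + (-1/3)**2)*(-93) = (14 + 1/9)*(-93) = (127/9)*(-93) = -3937/3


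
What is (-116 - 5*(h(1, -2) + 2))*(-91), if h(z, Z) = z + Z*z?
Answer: 11011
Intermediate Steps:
(-116 - 5*(h(1, -2) + 2))*(-91) = (-116 - 5*(1*(1 - 2) + 2))*(-91) = (-116 - 5*(1*(-1) + 2))*(-91) = (-116 - 5*(-1 + 2))*(-91) = (-116 - 5*1)*(-91) = (-116 - 5)*(-91) = -121*(-91) = 11011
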